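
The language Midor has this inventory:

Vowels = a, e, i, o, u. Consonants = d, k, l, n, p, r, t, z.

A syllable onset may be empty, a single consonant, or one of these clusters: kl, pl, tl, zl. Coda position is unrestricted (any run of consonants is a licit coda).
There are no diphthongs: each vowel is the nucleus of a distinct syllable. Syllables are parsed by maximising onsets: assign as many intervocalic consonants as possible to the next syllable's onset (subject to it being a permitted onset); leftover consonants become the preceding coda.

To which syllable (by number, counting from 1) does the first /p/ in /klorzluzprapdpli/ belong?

Vowels present: o, u, a, i; each is a nucleus, giving 4 syllables.
σ1/σ2 boundary: cluster /rzl/ — the longest permitted-onset suffix is /zl/; onset = /zl/, preceding coda = /r/.
σ2/σ3 boundary: /zpr/; trying suffixes from longest down, /r/ is the first permitted one, so coda /zp/ | onset /r/.
σ3/σ4 boundary: /pdpl/; trying suffixes from longest down, /pl/ is the first permitted one, so coda /pd/ | onset /pl/.
So the parse is klor.zluzp.rapd.pli.
The first /p/ is in the coda of syllable 2 (/zluzp/).

2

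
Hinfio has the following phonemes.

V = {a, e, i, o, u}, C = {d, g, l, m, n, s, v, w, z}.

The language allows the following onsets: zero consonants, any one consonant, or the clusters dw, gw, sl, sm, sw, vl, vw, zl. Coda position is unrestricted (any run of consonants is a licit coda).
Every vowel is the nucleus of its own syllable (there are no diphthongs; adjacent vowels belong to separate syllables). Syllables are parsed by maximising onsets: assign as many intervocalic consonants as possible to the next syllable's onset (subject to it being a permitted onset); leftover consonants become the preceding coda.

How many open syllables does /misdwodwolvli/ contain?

The vowels are i, o, o, i — 4 nuclei, so 4 syllables.
V1 /i/ – V2 /o/: /sdw/; trying suffixes from longest down, /dw/ is the first permitted one, so coda /s/ | onset /dw/.
V2 /o/ – V3 /o/: /dw/ — entire cluster is a permitted onset → onset /dw/, coda ∅.
V3 /o/ – V4 /i/: /lvl/ splits as /l/ + /vl/ (/vl/ is the longest suffix that is a licit onset).
Syllabification: mis.dwo.dwol.vli.
Classifying each syllable: /mis/ (closed), /dwo/ (open), /dwol/ (closed), /vli/ (open).
Open syllables: 2.

2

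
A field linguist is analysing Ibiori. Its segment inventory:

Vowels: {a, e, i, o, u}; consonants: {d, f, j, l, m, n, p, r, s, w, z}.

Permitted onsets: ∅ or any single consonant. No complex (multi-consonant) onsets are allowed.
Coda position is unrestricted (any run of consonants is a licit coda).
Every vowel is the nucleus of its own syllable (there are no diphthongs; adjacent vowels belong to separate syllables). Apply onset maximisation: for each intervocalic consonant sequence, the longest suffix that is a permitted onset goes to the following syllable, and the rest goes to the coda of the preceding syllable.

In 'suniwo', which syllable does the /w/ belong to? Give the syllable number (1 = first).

Nuclei (vowels): u, i, o → 3 syllables.
Between /u/ (V1) and /i/ (V2): /n/ → onset of the next syllable (single consonants are always licit onsets).
Between /i/ (V2) and /o/ (V3): /w/ → onset of the next syllable (single consonants are always licit onsets).
Result: su.ni.wo.
The /w/ is in the onset of syllable 3 (/wo/).

3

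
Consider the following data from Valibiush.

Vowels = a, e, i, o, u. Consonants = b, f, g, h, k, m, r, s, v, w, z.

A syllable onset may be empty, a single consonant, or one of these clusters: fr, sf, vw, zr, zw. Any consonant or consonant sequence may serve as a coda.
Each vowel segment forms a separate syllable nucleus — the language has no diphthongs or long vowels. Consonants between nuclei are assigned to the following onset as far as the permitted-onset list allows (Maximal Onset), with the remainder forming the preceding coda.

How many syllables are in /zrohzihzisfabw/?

4

Vowels present: o, i, i, a; each is a nucleus, giving 4 syllables.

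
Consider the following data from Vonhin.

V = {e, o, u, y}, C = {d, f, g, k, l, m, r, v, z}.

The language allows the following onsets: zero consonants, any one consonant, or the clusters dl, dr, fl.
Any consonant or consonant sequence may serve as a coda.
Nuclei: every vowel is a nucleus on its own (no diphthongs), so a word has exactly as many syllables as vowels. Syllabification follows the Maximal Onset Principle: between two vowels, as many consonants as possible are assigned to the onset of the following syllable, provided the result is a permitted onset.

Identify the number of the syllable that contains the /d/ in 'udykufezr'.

2

Vowels present: u, y, u, e; each is a nucleus, giving 4 syllables.
Between /u/ (V1) and /y/ (V2): /d/ is a single consonant, so it becomes the next onset.
Between /y/ (V2) and /u/ (V3): /k/ is a single consonant, so it becomes the next onset.
Between /u/ (V3) and /e/ (V4): /f/ is a single consonant, so it becomes the next onset.
Result: u.dy.ku.fezr.
The /d/ is in the onset of syllable 2 (/dy/).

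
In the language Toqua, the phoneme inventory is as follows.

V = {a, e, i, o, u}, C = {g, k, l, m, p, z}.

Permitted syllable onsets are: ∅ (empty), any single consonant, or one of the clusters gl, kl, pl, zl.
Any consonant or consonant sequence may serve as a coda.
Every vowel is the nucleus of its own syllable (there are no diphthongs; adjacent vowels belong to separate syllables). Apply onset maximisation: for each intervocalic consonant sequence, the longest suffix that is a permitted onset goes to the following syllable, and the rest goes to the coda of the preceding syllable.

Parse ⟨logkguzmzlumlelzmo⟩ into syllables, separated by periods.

Nuclei (vowels): o, u, u, e, o → 5 syllables.
σ1/σ2 boundary: /gkg/; trying suffixes from longest down, /g/ is the first permitted one, so coda /gk/ | onset /g/.
σ2/σ3 boundary: /zmzl/ — longest licit onset from the right is /zl/, leaving /zm/ as coda.
σ3/σ4 boundary: /ml/ — longest licit onset from the right is /l/, leaving /m/ as coda.
σ4/σ5 boundary: cluster /lzm/ — the longest permitted-onset suffix is /m/; onset = /m/, preceding coda = /lz/.

logk.guzm.zlum.lelz.mo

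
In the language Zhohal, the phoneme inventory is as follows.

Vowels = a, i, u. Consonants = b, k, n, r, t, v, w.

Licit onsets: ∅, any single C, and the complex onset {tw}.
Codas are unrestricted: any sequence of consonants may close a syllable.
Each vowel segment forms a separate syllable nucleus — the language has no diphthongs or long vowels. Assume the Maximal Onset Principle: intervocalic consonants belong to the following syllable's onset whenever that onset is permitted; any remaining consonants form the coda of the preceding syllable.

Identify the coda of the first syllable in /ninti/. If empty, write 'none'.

Nuclei (vowels): i, i → 2 syllables.
/i…i/ gap (V1→V2): cluster /nt/ — the longest permitted-onset suffix is /t/; onset = /t/, preceding coda = /n/.
Putting it together: nin.ti.
Syllable 1 is /nin/: onset /n/, nucleus /i/, coda /n/.

n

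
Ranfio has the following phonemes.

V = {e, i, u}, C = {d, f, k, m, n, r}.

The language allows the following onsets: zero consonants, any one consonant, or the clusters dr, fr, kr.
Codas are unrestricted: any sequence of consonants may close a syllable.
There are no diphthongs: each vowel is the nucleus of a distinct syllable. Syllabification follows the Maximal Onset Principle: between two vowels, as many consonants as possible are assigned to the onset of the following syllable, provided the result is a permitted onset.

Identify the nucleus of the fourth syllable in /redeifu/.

Vowels present: e, e, i, u; each is a nucleus, giving 4 syllables.
The fourth nucleus (vowel 4 from the left) is /u/.

u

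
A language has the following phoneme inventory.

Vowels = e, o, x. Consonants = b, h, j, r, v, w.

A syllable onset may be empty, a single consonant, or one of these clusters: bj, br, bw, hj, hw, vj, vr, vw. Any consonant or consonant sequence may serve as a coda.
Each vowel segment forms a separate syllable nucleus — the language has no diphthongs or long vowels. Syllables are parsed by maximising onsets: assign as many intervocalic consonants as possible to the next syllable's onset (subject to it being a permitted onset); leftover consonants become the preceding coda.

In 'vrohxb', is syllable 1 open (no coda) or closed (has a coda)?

open

Vowels present: o, x; each is a nucleus, giving 2 syllables.
σ1/σ2 boundary: /h/ → onset of the next syllable (single consonants are always licit onsets).
Syllabification: vro.hxb.
Syllable 1 is /vro/; it ends in its nucleus with no coda, so it is open.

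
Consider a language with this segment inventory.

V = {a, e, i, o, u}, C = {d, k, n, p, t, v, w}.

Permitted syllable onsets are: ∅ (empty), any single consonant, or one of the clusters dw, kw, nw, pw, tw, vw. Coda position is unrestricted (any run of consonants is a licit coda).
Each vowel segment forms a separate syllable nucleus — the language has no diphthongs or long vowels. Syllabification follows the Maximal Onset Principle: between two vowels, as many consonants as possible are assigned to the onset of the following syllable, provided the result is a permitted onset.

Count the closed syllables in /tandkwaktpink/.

Vowels present: a, a, i; each is a nucleus, giving 3 syllables.
Between /a/ (V1) and /a/ (V2): cluster /ndkw/ — the longest permitted-onset suffix is /kw/; onset = /kw/, preceding coda = /nd/.
Between /a/ (V2) and /i/ (V3): /ktp/ splits as /kt/ + /p/ (/p/ is the longest suffix that is a licit onset).
Result: tand.kwakt.pink.
Classifying each syllable: /tand/ (closed), /kwakt/ (closed), /pink/ (closed).
Closed syllables: 3.

3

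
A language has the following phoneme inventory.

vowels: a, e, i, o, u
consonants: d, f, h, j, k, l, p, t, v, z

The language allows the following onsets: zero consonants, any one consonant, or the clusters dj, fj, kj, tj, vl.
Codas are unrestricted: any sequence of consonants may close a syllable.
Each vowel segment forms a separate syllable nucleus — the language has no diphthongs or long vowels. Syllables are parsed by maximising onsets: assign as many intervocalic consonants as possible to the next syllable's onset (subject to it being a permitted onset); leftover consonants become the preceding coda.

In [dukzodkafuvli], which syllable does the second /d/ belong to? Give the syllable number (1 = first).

The vowels are u, o, a, u, i — 5 nuclei, so 5 syllables.
Between /u/ (V1) and /o/ (V2): /kz/ — longest licit onset from the right is /z/, leaving /k/ as coda.
Between /o/ (V2) and /a/ (V3): /dk/; trying suffixes from longest down, /k/ is the first permitted one, so coda /d/ | onset /k/.
Between /a/ (V3) and /u/ (V4): /f/ → onset of the next syllable (single consonants are always licit onsets).
Between /u/ (V4) and /i/ (V5): /vl/ is a licit onset in full, so it all attaches to the next syllable.
Syllabification: duk.zod.ka.fu.vli.
The second /d/ is in the coda of syllable 2 (/zod/).

2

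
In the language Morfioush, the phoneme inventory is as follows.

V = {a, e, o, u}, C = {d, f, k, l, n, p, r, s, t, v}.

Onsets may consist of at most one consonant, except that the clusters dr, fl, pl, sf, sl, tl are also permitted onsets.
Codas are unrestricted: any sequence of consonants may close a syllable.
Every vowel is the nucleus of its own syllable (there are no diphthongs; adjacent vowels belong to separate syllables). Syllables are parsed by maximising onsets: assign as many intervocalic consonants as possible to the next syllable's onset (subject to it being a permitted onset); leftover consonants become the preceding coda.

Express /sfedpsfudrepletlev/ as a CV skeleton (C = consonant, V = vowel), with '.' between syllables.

CCVCC.CCV.CCV.CCV.CCVC

The vowels are e, u, e, e, e — 5 nuclei, so 5 syllables.
Between /e/ (V1) and /u/ (V2): /dpsf/ splits as /dp/ + /sf/ (/sf/ is the longest suffix that is a licit onset).
Between /u/ (V2) and /e/ (V3): /dr/ — entire cluster is a permitted onset → onset /dr/, coda ∅.
Between /e/ (V3) and /e/ (V4): /pl/ is a licit onset in full, so it all attaches to the next syllable.
Between /e/ (V4) and /e/ (V5): /tl/ is a licit onset in full, so it all attaches to the next syllable.
Putting it together: sfedp.sfu.dre.ple.tlev.
Mapping each syllable to C/V: /sfedp/ → CCVCC, /sfu/ → CCV, /dre/ → CCV, /ple/ → CCV, /tlev/ → CCVC.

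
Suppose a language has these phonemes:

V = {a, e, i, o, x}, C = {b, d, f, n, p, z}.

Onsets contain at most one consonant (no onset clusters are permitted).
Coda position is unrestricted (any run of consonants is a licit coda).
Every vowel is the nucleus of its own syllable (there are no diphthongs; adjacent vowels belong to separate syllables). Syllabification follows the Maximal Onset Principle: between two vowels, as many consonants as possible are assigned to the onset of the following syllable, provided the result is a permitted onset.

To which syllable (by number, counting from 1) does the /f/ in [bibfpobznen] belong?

Nuclei (vowels): i, o, e → 3 syllables.
Between /i/ (V1) and /o/ (V2): /bfp/ splits as /bf/ + /p/ (/p/ is the longest suffix that is a licit onset).
Between /o/ (V2) and /e/ (V3): /bzn/ splits as /bz/ + /n/ (/n/ is the longest suffix that is a licit onset).
So the parse is bibf.pobz.nen.
The /f/ is in the coda of syllable 1 (/bibf/).

1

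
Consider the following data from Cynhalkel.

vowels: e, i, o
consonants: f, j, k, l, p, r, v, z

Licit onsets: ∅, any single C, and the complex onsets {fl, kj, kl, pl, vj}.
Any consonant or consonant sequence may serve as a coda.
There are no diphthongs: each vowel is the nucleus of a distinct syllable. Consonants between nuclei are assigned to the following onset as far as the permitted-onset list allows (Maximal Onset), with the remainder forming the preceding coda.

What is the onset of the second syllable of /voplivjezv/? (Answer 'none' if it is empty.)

The vowels are o, i, e — 3 nuclei, so 3 syllables.
σ1/σ2 boundary: /pl/ is a licit onset in full, so it all attaches to the next syllable.
σ2/σ3 boundary: /vj/ — entire cluster is a permitted onset → onset /vj/, coda ∅.
So the parse is vo.pli.vjezv.
Syllable 2 is /pli/: onset /pl/, nucleus /i/, coda ∅.

pl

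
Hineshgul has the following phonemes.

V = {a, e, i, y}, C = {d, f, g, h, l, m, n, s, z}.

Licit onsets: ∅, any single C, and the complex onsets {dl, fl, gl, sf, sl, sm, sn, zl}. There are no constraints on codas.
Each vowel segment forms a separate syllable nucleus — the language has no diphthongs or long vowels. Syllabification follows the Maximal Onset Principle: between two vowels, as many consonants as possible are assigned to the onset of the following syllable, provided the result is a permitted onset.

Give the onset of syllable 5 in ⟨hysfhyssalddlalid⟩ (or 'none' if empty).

l

Nuclei (vowels): y, y, a, a, i → 5 syllables.
/y…y/ gap (V1→V2): /sfh/; trying suffixes from longest down, /h/ is the first permitted one, so coda /sf/ | onset /h/.
/y…a/ gap (V2→V3): /ss/ — longest licit onset from the right is /s/, leaving /s/ as coda.
/a…a/ gap (V3→V4): /lddl/ splits as /ld/ + /dl/ (/dl/ is the longest suffix that is a licit onset).
/a…i/ gap (V4→V5): /l/ is a single consonant, so it becomes the next onset.
Syllabification: hysf.hys.sald.dla.lid.
Syllable 5 is /lid/: onset /l/, nucleus /i/, coda /d/.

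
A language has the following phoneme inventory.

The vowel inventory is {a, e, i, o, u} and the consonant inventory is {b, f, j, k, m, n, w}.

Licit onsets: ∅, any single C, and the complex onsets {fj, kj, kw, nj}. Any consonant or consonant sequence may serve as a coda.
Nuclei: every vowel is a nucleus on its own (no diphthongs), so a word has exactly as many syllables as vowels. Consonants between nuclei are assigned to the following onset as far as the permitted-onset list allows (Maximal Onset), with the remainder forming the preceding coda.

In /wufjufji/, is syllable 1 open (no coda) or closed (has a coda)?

open

The vowels are u, u, i — 3 nuclei, so 3 syllables.
/u…u/ gap (V1→V2): cluster /fj/ — /fj/ is itself a permitted onset, so the whole cluster goes right; preceding coda = ∅.
/u…i/ gap (V2→V3): /fj/ — entire cluster is a permitted onset → onset /fj/, coda ∅.
Syllabification: wu.fju.fji.
Syllable 1 is /wu/; it ends in its nucleus with no coda, so it is open.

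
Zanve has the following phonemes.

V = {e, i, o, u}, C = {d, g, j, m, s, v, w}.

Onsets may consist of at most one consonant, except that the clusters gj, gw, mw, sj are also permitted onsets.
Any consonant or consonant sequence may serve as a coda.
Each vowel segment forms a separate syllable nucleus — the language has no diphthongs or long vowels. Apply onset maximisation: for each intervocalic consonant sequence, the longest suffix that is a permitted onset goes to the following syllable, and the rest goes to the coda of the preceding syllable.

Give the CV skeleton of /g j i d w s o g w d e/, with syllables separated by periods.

The vowels are i, o, e — 3 nuclei, so 3 syllables.
σ1/σ2 boundary: /dws/ splits as /dw/ + /s/ (/s/ is the longest suffix that is a licit onset).
σ2/σ3 boundary: /gwd/ splits as /gw/ + /d/ (/d/ is the longest suffix that is a licit onset).
So the parse is gjidw.sogw.de.
Mapping each syllable to C/V: /gjidw/ → CCVCC, /sogw/ → CVCC, /de/ → CV.

CCVCC.CVCC.CV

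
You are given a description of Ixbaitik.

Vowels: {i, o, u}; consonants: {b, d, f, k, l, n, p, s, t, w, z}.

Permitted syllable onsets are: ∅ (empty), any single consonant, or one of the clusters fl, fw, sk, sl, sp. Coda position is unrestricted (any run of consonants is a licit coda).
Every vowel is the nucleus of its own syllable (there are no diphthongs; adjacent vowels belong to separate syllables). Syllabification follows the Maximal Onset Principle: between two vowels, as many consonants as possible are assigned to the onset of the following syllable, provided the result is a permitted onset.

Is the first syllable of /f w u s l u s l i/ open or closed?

open

Nuclei (vowels): u, u, i → 3 syllables.
/u…u/ gap (V1→V2): cluster /sl/ — /sl/ is itself a permitted onset, so the whole cluster goes right; preceding coda = ∅.
/u…i/ gap (V2→V3): /sl/ is a licit onset in full, so it all attaches to the next syllable.
Putting it together: fwu.slu.sli.
Syllable 1 is /fwu/; it ends in its nucleus with no coda, so it is open.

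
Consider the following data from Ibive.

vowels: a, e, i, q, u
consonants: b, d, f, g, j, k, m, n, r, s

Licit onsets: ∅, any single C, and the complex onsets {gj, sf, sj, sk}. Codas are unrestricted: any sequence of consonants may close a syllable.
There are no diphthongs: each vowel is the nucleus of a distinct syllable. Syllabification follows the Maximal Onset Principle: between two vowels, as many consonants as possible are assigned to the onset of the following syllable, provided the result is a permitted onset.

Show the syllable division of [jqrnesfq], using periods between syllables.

The vowels are q, e, q — 3 nuclei, so 3 syllables.
/q…e/ gap (V1→V2): /rn/; trying suffixes from longest down, /n/ is the first permitted one, so coda /r/ | onset /n/.
/e…q/ gap (V2→V3): /sf/ — entire cluster is a permitted onset → onset /sf/, coda ∅.

jqr.ne.sfq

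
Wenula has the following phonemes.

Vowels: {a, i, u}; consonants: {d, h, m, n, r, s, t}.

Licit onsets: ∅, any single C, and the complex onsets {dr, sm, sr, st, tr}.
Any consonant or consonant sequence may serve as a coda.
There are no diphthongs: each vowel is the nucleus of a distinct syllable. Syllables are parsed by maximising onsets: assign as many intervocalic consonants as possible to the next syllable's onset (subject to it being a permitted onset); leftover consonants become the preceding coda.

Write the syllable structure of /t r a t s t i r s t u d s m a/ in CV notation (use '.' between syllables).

CCVC.CCVC.CCVC.CCV

The vowels are a, i, u, a — 4 nuclei, so 4 syllables.
Between /a/ (V1) and /i/ (V2): /tst/ — longest licit onset from the right is /st/, leaving /t/ as coda.
Between /i/ (V2) and /u/ (V3): /rst/ — longest licit onset from the right is /st/, leaving /r/ as coda.
Between /u/ (V3) and /a/ (V4): /dsm/ splits as /d/ + /sm/ (/sm/ is the longest suffix that is a licit onset).
So the parse is trat.stir.stud.sma.
Mapping each syllable to C/V: /trat/ → CCVC, /stir/ → CCVC, /stud/ → CCVC, /sma/ → CCV.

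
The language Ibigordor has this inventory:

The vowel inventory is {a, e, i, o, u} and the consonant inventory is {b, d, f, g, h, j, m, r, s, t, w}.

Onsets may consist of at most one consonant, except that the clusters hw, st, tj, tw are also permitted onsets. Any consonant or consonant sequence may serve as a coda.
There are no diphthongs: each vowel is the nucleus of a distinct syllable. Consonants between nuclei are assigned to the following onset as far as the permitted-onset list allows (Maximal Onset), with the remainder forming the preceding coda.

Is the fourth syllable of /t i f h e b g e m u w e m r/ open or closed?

open

Nuclei (vowels): i, e, e, u, e → 5 syllables.
σ1/σ2 boundary: cluster /fh/ — the longest permitted-onset suffix is /h/; onset = /h/, preceding coda = /f/.
σ2/σ3 boundary: cluster /bg/ — the longest permitted-onset suffix is /g/; onset = /g/, preceding coda = /b/.
σ3/σ4 boundary: /m/ → onset of the next syllable (single consonants are always licit onsets).
σ4/σ5 boundary: just /w/ — single C goes to the following onset.
Syllabification: tif.heb.ge.mu.wemr.
Syllable 4 is /mu/; it ends in its nucleus with no coda, so it is open.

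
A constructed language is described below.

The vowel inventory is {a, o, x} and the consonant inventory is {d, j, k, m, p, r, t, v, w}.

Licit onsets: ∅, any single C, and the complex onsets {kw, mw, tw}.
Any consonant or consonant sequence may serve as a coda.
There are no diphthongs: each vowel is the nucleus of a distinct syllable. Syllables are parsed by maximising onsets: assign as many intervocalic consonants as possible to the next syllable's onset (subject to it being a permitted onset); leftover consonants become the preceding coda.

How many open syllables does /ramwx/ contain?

2

Nuclei (vowels): a, x → 2 syllables.
Between /a/ (V1) and /x/ (V2): /mw/ — entire cluster is a permitted onset → onset /mw/, coda ∅.
Result: ra.mwx.
Classifying each syllable: /ra/ (open), /mwx/ (open).
Open syllables: 2.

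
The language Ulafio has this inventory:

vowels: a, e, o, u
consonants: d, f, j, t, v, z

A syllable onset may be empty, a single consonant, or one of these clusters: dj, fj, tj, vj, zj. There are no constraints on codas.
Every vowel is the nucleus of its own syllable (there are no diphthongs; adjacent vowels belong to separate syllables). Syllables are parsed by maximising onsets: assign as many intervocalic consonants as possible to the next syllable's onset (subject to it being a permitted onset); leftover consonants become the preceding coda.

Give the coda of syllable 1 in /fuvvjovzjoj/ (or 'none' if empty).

Vowels present: u, o, o; each is a nucleus, giving 3 syllables.
V1 /u/ – V2 /o/: /vvj/ splits as /v/ + /vj/ (/vj/ is the longest suffix that is a licit onset).
V2 /o/ – V3 /o/: /vzj/; trying suffixes from longest down, /zj/ is the first permitted one, so coda /v/ | onset /zj/.
Syllabification: fuv.vjov.zjoj.
Syllable 1 is /fuv/: onset /f/, nucleus /u/, coda /v/.

v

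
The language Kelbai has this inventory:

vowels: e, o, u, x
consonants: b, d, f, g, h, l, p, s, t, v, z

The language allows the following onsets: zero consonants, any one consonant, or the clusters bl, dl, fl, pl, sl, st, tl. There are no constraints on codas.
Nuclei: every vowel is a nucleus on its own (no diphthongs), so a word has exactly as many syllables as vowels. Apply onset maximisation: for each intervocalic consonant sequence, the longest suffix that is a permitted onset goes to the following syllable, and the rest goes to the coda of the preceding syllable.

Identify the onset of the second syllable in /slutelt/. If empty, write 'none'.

t

Nuclei (vowels): u, e → 2 syllables.
Between /u/ (V1) and /e/ (V2): just /t/ — single C goes to the following onset.
Putting it together: slu.telt.
Syllable 2 is /telt/: onset /t/, nucleus /e/, coda /lt/.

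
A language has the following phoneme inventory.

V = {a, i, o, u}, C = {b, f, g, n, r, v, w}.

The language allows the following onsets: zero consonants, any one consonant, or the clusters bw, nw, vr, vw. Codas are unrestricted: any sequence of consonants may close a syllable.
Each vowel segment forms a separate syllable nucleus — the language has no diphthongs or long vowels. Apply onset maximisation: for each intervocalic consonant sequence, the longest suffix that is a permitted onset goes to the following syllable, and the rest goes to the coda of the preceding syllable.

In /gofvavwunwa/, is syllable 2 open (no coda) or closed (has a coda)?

open

Nuclei (vowels): o, a, u, a → 4 syllables.
V1 /o/ – V2 /a/: /fv/ splits as /f/ + /v/ (/v/ is the longest suffix that is a licit onset).
V2 /a/ – V3 /u/: cluster /vw/ — /vw/ is itself a permitted onset, so the whole cluster goes right; preceding coda = ∅.
V3 /u/ – V4 /a/: cluster /nw/ — /nw/ is itself a permitted onset, so the whole cluster goes right; preceding coda = ∅.
So the parse is gof.va.vwu.nwa.
Syllable 2 is /va/; it ends in its nucleus with no coda, so it is open.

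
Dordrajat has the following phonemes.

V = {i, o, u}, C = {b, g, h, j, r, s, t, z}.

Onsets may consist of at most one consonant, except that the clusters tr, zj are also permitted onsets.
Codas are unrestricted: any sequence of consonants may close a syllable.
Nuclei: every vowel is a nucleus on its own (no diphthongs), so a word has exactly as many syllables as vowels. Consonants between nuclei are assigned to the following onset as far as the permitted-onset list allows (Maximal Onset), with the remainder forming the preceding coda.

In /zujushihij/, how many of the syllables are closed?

Nuclei (vowels): u, u, i, i → 4 syllables.
Between /u/ (V1) and /u/ (V2): just /j/ — single C goes to the following onset.
Between /u/ (V2) and /i/ (V3): cluster /sh/ — the longest permitted-onset suffix is /h/; onset = /h/, preceding coda = /s/.
Between /i/ (V3) and /i/ (V4): just /h/ — single C goes to the following onset.
So the parse is zu.jus.hi.hij.
Classifying each syllable: /zu/ (open), /jus/ (closed), /hi/ (open), /hij/ (closed).
Closed syllables: 2.

2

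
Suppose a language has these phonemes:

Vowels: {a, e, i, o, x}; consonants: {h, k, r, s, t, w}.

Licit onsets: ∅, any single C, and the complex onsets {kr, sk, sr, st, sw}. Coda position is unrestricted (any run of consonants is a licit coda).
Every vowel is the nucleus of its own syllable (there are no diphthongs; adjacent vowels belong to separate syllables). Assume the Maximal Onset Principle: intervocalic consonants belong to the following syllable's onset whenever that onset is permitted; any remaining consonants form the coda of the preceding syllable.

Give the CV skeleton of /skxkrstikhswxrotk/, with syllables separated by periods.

CCVCC.CCVCC.CCV.CVCC

Vowels present: x, i, x, o; each is a nucleus, giving 4 syllables.
V1 /x/ – V2 /i/: cluster /krst/ — the longest permitted-onset suffix is /st/; onset = /st/, preceding coda = /kr/.
V2 /i/ – V3 /x/: /khsw/ — longest licit onset from the right is /sw/, leaving /kh/ as coda.
V3 /x/ – V4 /o/: just /r/ — single C goes to the following onset.
Syllabification: skxkr.stikh.swx.rotk.
Mapping each syllable to C/V: /skxkr/ → CCVCC, /stikh/ → CCVCC, /swx/ → CCV, /rotk/ → CVCC.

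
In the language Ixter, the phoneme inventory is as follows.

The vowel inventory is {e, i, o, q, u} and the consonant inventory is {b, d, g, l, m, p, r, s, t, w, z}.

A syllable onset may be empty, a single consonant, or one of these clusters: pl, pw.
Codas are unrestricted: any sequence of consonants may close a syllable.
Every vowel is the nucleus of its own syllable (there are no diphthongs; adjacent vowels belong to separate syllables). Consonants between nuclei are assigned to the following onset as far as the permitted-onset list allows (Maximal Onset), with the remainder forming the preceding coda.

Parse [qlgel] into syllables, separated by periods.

Nuclei (vowels): q, e → 2 syllables.
σ1/σ2 boundary: /lg/ splits as /l/ + /g/ (/g/ is the longest suffix that is a licit onset).

ql.gel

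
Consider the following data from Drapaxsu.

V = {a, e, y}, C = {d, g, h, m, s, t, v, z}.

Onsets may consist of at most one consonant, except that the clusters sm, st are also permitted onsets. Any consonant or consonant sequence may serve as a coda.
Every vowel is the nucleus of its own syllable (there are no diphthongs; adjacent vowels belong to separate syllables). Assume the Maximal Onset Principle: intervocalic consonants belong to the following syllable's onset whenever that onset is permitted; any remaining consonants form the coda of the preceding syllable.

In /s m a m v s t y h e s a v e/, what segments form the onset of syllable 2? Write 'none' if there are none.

st

The vowels are a, y, e, a, e — 5 nuclei, so 5 syllables.
/a…y/ gap (V1→V2): /mvst/ — longest licit onset from the right is /st/, leaving /mv/ as coda.
/y…e/ gap (V2→V3): just /h/ — single C goes to the following onset.
/e…a/ gap (V3→V4): just /s/ — single C goes to the following onset.
/a…e/ gap (V4→V5): just /v/ — single C goes to the following onset.
Result: smamv.sty.he.sa.ve.
Syllable 2 is /sty/: onset /st/, nucleus /y/, coda ∅.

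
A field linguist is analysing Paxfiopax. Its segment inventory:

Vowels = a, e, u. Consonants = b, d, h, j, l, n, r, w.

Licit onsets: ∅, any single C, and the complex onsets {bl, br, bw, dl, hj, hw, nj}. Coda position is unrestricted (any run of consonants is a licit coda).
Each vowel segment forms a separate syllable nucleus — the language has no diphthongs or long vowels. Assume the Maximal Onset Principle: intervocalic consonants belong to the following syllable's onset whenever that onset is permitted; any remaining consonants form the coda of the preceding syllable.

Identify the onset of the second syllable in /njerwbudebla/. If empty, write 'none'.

The vowels are e, u, e, a — 4 nuclei, so 4 syllables.
σ1/σ2 boundary: /rwb/ — longest licit onset from the right is /b/, leaving /rw/ as coda.
σ2/σ3 boundary: just /d/ — single C goes to the following onset.
σ3/σ4 boundary: /bl/ is a licit onset in full, so it all attaches to the next syllable.
Putting it together: njerw.bu.de.bla.
Syllable 2 is /bu/: onset /b/, nucleus /u/, coda ∅.

b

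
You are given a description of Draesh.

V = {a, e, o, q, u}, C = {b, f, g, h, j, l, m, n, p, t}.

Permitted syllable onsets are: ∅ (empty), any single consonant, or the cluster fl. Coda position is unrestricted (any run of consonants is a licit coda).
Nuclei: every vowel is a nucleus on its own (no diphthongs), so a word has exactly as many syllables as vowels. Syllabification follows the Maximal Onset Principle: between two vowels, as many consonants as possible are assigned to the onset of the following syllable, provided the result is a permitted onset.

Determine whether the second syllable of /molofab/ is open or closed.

open

Vowels present: o, o, a; each is a nucleus, giving 3 syllables.
/o…o/ gap (V1→V2): just /l/ — single C goes to the following onset.
/o…a/ gap (V2→V3): /f/ is a single consonant, so it becomes the next onset.
Syllabification: mo.lo.fab.
Syllable 2 is /lo/; it ends in its nucleus with no coda, so it is open.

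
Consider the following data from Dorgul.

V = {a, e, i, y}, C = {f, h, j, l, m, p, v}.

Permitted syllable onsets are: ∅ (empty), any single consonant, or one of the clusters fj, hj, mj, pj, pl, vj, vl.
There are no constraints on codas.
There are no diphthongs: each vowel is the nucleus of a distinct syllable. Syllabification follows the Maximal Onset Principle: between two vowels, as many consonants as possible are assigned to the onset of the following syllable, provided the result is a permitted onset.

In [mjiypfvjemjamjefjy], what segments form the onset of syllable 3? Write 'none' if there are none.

vj

The vowels are i, y, e, a, e, y — 6 nuclei, so 6 syllables.
σ1/σ2 boundary: no consonants, so the boundary falls immediately after /i/.
σ2/σ3 boundary: /pfvj/; trying suffixes from longest down, /vj/ is the first permitted one, so coda /pf/ | onset /vj/.
σ3/σ4 boundary: /mj/ — entire cluster is a permitted onset → onset /mj/, coda ∅.
σ4/σ5 boundary: cluster /mj/ — /mj/ is itself a permitted onset, so the whole cluster goes right; preceding coda = ∅.
σ5/σ6 boundary: /fj/ — entire cluster is a permitted onset → onset /fj/, coda ∅.
Syllabification: mji.ypf.vje.mja.mje.fjy.
Syllable 3 is /vje/: onset /vj/, nucleus /e/, coda ∅.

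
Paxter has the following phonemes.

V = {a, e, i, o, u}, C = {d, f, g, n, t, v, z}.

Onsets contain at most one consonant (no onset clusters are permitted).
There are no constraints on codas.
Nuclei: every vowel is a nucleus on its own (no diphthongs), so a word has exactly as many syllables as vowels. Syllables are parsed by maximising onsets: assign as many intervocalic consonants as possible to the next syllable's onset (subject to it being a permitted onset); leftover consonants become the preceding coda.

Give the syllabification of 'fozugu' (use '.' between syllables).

fo.zu.gu

Nuclei (vowels): o, u, u → 3 syllables.
Between /o/ (V1) and /u/ (V2): /z/ → onset of the next syllable (single consonants are always licit onsets).
Between /u/ (V2) and /u/ (V3): just /g/ — single C goes to the following onset.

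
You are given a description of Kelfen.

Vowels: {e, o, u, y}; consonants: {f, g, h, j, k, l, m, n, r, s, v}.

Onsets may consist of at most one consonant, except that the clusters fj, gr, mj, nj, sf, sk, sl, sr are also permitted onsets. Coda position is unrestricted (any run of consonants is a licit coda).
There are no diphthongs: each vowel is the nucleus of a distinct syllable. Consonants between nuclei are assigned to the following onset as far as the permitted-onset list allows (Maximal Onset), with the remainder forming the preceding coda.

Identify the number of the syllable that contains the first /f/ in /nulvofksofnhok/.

2

The vowels are u, o, o, o — 4 nuclei, so 4 syllables.
/u…o/ gap (V1→V2): /lv/ — longest licit onset from the right is /v/, leaving /l/ as coda.
/o…o/ gap (V2→V3): /fks/ — longest licit onset from the right is /s/, leaving /fk/ as coda.
/o…o/ gap (V3→V4): /fnh/ — longest licit onset from the right is /h/, leaving /fn/ as coda.
So the parse is nul.vofk.sofn.hok.
The first /f/ is in the coda of syllable 2 (/vofk/).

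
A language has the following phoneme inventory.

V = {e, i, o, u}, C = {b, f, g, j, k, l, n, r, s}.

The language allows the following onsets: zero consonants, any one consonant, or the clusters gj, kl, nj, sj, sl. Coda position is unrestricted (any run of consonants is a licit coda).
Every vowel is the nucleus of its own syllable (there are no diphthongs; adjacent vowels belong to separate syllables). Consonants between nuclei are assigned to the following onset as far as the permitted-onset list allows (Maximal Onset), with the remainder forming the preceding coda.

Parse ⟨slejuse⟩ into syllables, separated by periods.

Vowels present: e, u, e; each is a nucleus, giving 3 syllables.
Between /e/ (V1) and /u/ (V2): /j/ → onset of the next syllable (single consonants are always licit onsets).
Between /u/ (V2) and /e/ (V3): just /s/ — single C goes to the following onset.

sle.ju.se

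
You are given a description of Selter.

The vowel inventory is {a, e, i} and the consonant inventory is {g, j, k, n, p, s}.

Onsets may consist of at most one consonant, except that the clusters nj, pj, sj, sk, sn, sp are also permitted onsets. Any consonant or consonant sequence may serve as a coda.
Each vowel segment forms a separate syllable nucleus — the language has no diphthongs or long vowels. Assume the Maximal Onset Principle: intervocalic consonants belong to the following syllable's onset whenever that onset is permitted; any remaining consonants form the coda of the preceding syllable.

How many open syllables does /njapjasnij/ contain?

Vowels present: a, a, i; each is a nucleus, giving 3 syllables.
Between /a/ (V1) and /a/ (V2): cluster /pj/ — /pj/ is itself a permitted onset, so the whole cluster goes right; preceding coda = ∅.
Between /a/ (V2) and /i/ (V3): /sn/ — entire cluster is a permitted onset → onset /sn/, coda ∅.
Syllabification: nja.pja.snij.
Classifying each syllable: /nja/ (open), /pja/ (open), /snij/ (closed).
Open syllables: 2.

2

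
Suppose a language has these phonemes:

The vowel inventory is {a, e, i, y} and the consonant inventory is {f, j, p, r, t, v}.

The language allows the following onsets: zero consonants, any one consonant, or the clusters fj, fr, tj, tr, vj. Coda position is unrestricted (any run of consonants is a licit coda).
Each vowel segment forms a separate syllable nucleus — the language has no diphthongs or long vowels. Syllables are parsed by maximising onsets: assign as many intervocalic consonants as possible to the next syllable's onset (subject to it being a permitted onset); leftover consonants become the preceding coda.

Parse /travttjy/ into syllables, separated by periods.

travt.tjy

The vowels are a, y — 2 nuclei, so 2 syllables.
Between /a/ (V1) and /y/ (V2): /vttj/ splits as /vt/ + /tj/ (/tj/ is the longest suffix that is a licit onset).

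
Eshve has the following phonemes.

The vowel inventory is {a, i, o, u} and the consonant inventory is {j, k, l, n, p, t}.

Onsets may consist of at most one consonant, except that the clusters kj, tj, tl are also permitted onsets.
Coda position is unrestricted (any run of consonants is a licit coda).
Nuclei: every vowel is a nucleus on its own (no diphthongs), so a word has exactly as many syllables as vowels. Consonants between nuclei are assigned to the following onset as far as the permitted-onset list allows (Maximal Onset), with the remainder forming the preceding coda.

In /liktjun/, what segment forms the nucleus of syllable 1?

i

Nuclei (vowels): i, u → 2 syllables.
The first nucleus (vowel 1 from the left) is /i/.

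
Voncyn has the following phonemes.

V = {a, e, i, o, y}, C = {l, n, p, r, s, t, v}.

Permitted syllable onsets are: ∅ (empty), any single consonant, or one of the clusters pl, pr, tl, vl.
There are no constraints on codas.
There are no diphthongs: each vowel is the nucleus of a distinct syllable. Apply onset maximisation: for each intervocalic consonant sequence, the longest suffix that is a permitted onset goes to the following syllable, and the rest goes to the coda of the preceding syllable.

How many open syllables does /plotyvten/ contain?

The vowels are o, y, e — 3 nuclei, so 3 syllables.
/o…y/ gap (V1→V2): /t/ is a single consonant, so it becomes the next onset.
/y…e/ gap (V2→V3): /vt/ — longest licit onset from the right is /t/, leaving /v/ as coda.
Result: plo.tyv.ten.
Classifying each syllable: /plo/ (open), /tyv/ (closed), /ten/ (closed).
Open syllables: 1.

1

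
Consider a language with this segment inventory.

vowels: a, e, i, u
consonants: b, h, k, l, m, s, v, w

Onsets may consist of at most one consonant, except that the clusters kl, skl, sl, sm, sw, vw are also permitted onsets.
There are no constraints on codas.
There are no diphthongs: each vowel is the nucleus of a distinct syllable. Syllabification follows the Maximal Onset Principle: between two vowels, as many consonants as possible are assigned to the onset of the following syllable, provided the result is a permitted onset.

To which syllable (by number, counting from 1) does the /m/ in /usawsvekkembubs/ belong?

Nuclei (vowels): u, a, e, e, u → 5 syllables.
Between /u/ (V1) and /a/ (V2): /s/ → onset of the next syllable (single consonants are always licit onsets).
Between /a/ (V2) and /e/ (V3): /wsv/ splits as /ws/ + /v/ (/v/ is the longest suffix that is a licit onset).
Between /e/ (V3) and /e/ (V4): cluster /kk/ — the longest permitted-onset suffix is /k/; onset = /k/, preceding coda = /k/.
Between /e/ (V4) and /u/ (V5): /mb/ — longest licit onset from the right is /b/, leaving /m/ as coda.
So the parse is u.saws.vek.kem.bubs.
The /m/ is in the coda of syllable 4 (/kem/).

4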